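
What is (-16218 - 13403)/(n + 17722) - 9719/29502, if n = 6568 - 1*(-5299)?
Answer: -387151411/290978226 ≈ -1.3305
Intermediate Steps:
n = 11867 (n = 6568 + 5299 = 11867)
(-16218 - 13403)/(n + 17722) - 9719/29502 = (-16218 - 13403)/(11867 + 17722) - 9719/29502 = -29621/29589 - 9719*1/29502 = -29621*1/29589 - 9719/29502 = -29621/29589 - 9719/29502 = -387151411/290978226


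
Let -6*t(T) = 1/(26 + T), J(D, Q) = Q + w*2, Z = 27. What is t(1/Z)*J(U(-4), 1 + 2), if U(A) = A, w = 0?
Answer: -27/1406 ≈ -0.019203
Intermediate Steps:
J(D, Q) = Q (J(D, Q) = Q + 0*2 = Q + 0 = Q)
t(T) = -1/(6*(26 + T))
t(1/Z)*J(U(-4), 1 + 2) = (-1/(156 + 6/27))*(1 + 2) = -1/(156 + 6*(1/27))*3 = -1/(156 + 2/9)*3 = -1/1406/9*3 = -1*9/1406*3 = -9/1406*3 = -27/1406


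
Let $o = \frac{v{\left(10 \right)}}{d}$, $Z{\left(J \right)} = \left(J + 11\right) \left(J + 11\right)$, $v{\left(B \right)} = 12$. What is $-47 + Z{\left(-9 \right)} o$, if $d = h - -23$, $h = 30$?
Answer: $- \frac{2443}{53} \approx -46.094$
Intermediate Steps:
$d = 53$ ($d = 30 - -23 = 30 + 23 = 53$)
$Z{\left(J \right)} = \left(11 + J\right)^{2}$ ($Z{\left(J \right)} = \left(11 + J\right) \left(11 + J\right) = \left(11 + J\right)^{2}$)
$o = \frac{12}{53} \approx 0.22642$
$-47 + Z{\left(-9 \right)} o = -47 + \left(11 - 9\right)^{2} \cdot \frac{12}{53} = -47 + 2^{2} \cdot \frac{12}{53} = -47 + 4 \cdot \frac{12}{53} = -47 + \frac{48}{53} = - \frac{2443}{53}$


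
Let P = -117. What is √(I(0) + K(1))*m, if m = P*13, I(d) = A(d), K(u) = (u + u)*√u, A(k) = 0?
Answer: -1521*√2 ≈ -2151.0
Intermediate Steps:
K(u) = 2*u^(3/2) (K(u) = (2*u)*√u = 2*u^(3/2))
I(d) = 0
m = -1521 (m = -117*13 = -1521)
√(I(0) + K(1))*m = √(0 + 2*1^(3/2))*(-1521) = √(0 + 2*1)*(-1521) = √(0 + 2)*(-1521) = √2*(-1521) = -1521*√2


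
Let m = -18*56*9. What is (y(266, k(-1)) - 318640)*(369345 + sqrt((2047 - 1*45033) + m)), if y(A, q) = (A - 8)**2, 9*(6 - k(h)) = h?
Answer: -93103010220 - 252076*I*sqrt(52058) ≈ -9.3103e+10 - 5.7514e+7*I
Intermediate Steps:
k(h) = 6 - h/9
m = -9072 (m = -1008*9 = -9072)
y(A, q) = (-8 + A)**2
(y(266, k(-1)) - 318640)*(369345 + sqrt((2047 - 1*45033) + m)) = ((-8 + 266)**2 - 318640)*(369345 + sqrt((2047 - 1*45033) - 9072)) = (258**2 - 318640)*(369345 + sqrt((2047 - 45033) - 9072)) = (66564 - 318640)*(369345 + sqrt(-42986 - 9072)) = -252076*(369345 + sqrt(-52058)) = -252076*(369345 + I*sqrt(52058)) = -93103010220 - 252076*I*sqrt(52058)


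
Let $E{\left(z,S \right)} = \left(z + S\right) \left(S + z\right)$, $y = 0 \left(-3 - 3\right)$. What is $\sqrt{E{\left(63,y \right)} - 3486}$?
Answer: $\sqrt{483} \approx 21.977$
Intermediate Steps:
$y = 0$ ($y = 0 \left(-6\right) = 0$)
$E{\left(z,S \right)} = \left(S + z\right)^{2}$ ($E{\left(z,S \right)} = \left(S + z\right) \left(S + z\right) = \left(S + z\right)^{2}$)
$\sqrt{E{\left(63,y \right)} - 3486} = \sqrt{\left(0 + 63\right)^{2} - 3486} = \sqrt{63^{2} - 3486} = \sqrt{3969 - 3486} = \sqrt{483}$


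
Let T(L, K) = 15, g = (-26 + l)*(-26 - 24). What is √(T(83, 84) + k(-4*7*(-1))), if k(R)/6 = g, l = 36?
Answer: I*√2985 ≈ 54.635*I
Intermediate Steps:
g = -500 (g = (-26 + 36)*(-26 - 24) = 10*(-50) = -500)
k(R) = -3000 (k(R) = 6*(-500) = -3000)
√(T(83, 84) + k(-4*7*(-1))) = √(15 - 3000) = √(-2985) = I*√2985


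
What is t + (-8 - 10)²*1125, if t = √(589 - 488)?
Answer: 364500 + √101 ≈ 3.6451e+5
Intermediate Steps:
t = √101 ≈ 10.050
t + (-8 - 10)²*1125 = √101 + (-8 - 10)²*1125 = √101 + (-18)²*1125 = √101 + 324*1125 = √101 + 364500 = 364500 + √101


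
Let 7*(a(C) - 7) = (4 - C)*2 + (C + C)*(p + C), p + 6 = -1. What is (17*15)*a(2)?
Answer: 8415/7 ≈ 1202.1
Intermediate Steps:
p = -7 (p = -6 - 1 = -7)
a(C) = 57/7 - 2*C/7 + 2*C*(-7 + C)/7 (a(C) = 7 + ((4 - C)*2 + (C + C)*(-7 + C))/7 = 7 + ((8 - 2*C) + (2*C)*(-7 + C))/7 = 7 + ((8 - 2*C) + 2*C*(-7 + C))/7 = 7 + (8 - 2*C + 2*C*(-7 + C))/7 = 7 + (8/7 - 2*C/7 + 2*C*(-7 + C)/7) = 57/7 - 2*C/7 + 2*C*(-7 + C)/7)
(17*15)*a(2) = (17*15)*(57/7 - 16/7*2 + (2/7)*2²) = 255*(57/7 - 32/7 + (2/7)*4) = 255*(57/7 - 32/7 + 8/7) = 255*(33/7) = 8415/7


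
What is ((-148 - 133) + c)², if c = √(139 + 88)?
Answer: (281 - √227)² ≈ 70721.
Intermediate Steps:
c = √227 ≈ 15.067
((-148 - 133) + c)² = ((-148 - 133) + √227)² = (-281 + √227)²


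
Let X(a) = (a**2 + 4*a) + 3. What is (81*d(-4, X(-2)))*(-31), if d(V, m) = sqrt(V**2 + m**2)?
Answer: -2511*sqrt(17) ≈ -10353.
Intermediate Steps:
X(a) = 3 + a**2 + 4*a
(81*d(-4, X(-2)))*(-31) = (81*sqrt((-4)**2 + (3 + (-2)**2 + 4*(-2))**2))*(-31) = (81*sqrt(16 + (3 + 4 - 8)**2))*(-31) = (81*sqrt(16 + (-1)**2))*(-31) = (81*sqrt(16 + 1))*(-31) = (81*sqrt(17))*(-31) = -2511*sqrt(17)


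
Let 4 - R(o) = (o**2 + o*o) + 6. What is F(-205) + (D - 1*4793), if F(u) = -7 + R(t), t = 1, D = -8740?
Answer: -13544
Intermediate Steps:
R(o) = -2 - 2*o**2 (R(o) = 4 - ((o**2 + o*o) + 6) = 4 - ((o**2 + o**2) + 6) = 4 - (2*o**2 + 6) = 4 - (6 + 2*o**2) = 4 + (-6 - 2*o**2) = -2 - 2*o**2)
F(u) = -11 (F(u) = -7 + (-2 - 2*1**2) = -7 + (-2 - 2*1) = -7 + (-2 - 2) = -7 - 4 = -11)
F(-205) + (D - 1*4793) = -11 + (-8740 - 1*4793) = -11 + (-8740 - 4793) = -11 - 13533 = -13544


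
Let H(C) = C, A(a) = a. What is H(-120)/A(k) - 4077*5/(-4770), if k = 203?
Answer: 79239/21518 ≈ 3.6825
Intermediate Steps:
H(-120)/A(k) - 4077*5/(-4770) = -120/203 - 4077*5/(-4770) = -120*1/203 - 20385*(-1/4770) = -120/203 + 453/106 = 79239/21518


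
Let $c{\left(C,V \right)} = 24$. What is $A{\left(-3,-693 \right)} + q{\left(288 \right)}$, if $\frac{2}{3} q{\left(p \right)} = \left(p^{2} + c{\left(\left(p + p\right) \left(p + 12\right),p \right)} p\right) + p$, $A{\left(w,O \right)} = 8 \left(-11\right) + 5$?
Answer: $135133$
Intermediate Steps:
$A{\left(w,O \right)} = -83$ ($A{\left(w,O \right)} = -88 + 5 = -83$)
$q{\left(p \right)} = \frac{3 p^{2}}{2} + \frac{75 p}{2}$ ($q{\left(p \right)} = \frac{3 \left(\left(p^{2} + 24 p\right) + p\right)}{2} = \frac{3 \left(p^{2} + 25 p\right)}{2} = \frac{3 p^{2}}{2} + \frac{75 p}{2}$)
$A{\left(-3,-693 \right)} + q{\left(288 \right)} = -83 + \frac{3}{2} \cdot 288 \left(25 + 288\right) = -83 + \frac{3}{2} \cdot 288 \cdot 313 = -83 + 135216 = 135133$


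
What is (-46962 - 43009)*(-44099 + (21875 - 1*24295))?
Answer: 4185360949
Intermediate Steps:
(-46962 - 43009)*(-44099 + (21875 - 1*24295)) = -89971*(-44099 + (21875 - 24295)) = -89971*(-44099 - 2420) = -89971*(-46519) = 4185360949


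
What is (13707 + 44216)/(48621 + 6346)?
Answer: 57923/54967 ≈ 1.0538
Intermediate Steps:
(13707 + 44216)/(48621 + 6346) = 57923/54967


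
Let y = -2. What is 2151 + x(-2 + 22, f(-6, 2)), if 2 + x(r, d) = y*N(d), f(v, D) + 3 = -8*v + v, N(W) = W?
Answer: 2071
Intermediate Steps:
f(v, D) = -3 - 7*v (f(v, D) = -3 + (-8*v + v) = -3 - 7*v)
x(r, d) = -2 - 2*d
2151 + x(-2 + 22, f(-6, 2)) = 2151 + (-2 - 2*(-3 - 7*(-6))) = 2151 + (-2 - 2*(-3 + 42)) = 2151 + (-2 - 2*39) = 2151 + (-2 - 78) = 2151 - 80 = 2071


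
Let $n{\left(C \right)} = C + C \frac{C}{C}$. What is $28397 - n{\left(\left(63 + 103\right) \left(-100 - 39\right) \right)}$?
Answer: $74545$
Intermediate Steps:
$n{\left(C \right)} = 2 C$ ($n{\left(C \right)} = C + C 1 = C + C = 2 C$)
$28397 - n{\left(\left(63 + 103\right) \left(-100 - 39\right) \right)} = 28397 - 2 \left(63 + 103\right) \left(-100 - 39\right) = 28397 - 2 \cdot 166 \left(-139\right) = 28397 - 2 \left(-23074\right) = 28397 - -46148 = 28397 + 46148 = 74545$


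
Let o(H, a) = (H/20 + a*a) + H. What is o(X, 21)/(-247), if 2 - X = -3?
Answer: -1785/988 ≈ -1.8067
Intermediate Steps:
X = 5 (X = 2 - 1*(-3) = 2 + 3 = 5)
o(H, a) = a² + 21*H/20 (o(H, a) = (H/20 + a²) + H = (a² + H/20) + H = a² + 21*H/20)
o(X, 21)/(-247) = (21² + (21/20)*5)/(-247) = (441 + 21/4)*(-1/247) = (1785/4)*(-1/247) = -1785/988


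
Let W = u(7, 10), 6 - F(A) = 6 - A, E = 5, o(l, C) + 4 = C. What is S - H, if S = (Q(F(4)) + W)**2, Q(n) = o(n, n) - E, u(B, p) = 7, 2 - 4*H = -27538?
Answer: -6881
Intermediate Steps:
H = 6885 (H = 1/2 - 1/4*(-27538) = 1/2 + 13769/2 = 6885)
o(l, C) = -4 + C
F(A) = A (F(A) = 6 - (6 - A) = 6 + (-6 + A) = A)
W = 7
Q(n) = -9 + n (Q(n) = (-4 + n) - 1*5 = (-4 + n) - 5 = -9 + n)
S = 4 (S = ((-9 + 4) + 7)**2 = (-5 + 7)**2 = 2**2 = 4)
S - H = 4 - 1*6885 = 4 - 6885 = -6881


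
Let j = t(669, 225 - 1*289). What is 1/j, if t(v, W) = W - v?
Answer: -1/733 ≈ -0.0013643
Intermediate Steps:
j = -733 (j = (225 - 1*289) - 1*669 = (225 - 289) - 669 = -64 - 669 = -733)
1/j = 1/(-733) = -1/733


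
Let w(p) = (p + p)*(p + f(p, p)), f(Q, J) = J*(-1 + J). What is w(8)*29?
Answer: 29696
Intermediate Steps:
w(p) = 2*p*(p + p*(-1 + p)) (w(p) = (p + p)*(p + p*(-1 + p)) = (2*p)*(p + p*(-1 + p)) = 2*p*(p + p*(-1 + p)))
w(8)*29 = (2*8³)*29 = (2*512)*29 = 1024*29 = 29696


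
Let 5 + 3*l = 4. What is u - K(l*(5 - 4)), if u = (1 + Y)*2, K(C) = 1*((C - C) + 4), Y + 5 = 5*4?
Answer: 28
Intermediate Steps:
l = -⅓ (l = -5/3 + (⅓)*4 = -5/3 + 4/3 = -⅓ ≈ -0.33333)
Y = 15 (Y = -5 + 5*4 = -5 + 20 = 15)
K(C) = 4 (K(C) = 1*(0 + 4) = 1*4 = 4)
u = 32 (u = (1 + 15)*2 = 16*2 = 32)
u - K(l*(5 - 4)) = 32 - 1*4 = 32 - 4 = 28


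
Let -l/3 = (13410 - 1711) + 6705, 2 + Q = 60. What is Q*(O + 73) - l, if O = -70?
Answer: 55386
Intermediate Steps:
Q = 58 (Q = -2 + 60 = 58)
l = -55212 (l = -3*((13410 - 1711) + 6705) = -3*(11699 + 6705) = -3*18404 = -55212)
Q*(O + 73) - l = 58*(-70 + 73) - 1*(-55212) = 58*3 + 55212 = 174 + 55212 = 55386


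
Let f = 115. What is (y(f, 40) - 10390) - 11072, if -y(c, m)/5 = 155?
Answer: -22237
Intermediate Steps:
y(c, m) = -775 (y(c, m) = -5*155 = -775)
(y(f, 40) - 10390) - 11072 = (-775 - 10390) - 11072 = -11165 - 11072 = -22237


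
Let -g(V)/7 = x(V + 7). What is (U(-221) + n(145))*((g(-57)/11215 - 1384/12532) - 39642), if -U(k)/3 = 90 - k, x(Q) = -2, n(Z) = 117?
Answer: 1136597208182688/35136595 ≈ 3.2348e+7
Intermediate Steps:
U(k) = -270 + 3*k (U(k) = -3*(90 - k) = -270 + 3*k)
g(V) = 14 (g(V) = -7*(-2) = 14)
(U(-221) + n(145))*((g(-57)/11215 - 1384/12532) - 39642) = ((-270 + 3*(-221)) + 117)*((14/11215 - 1384/12532) - 39642) = ((-270 - 663) + 117)*((14*(1/11215) - 1384*1/12532) - 39642) = (-933 + 117)*((14/11215 - 346/3133) - 39642) = -816*(-3836528/35136595 - 39642) = -816*(-1392888735518/35136595) = 1136597208182688/35136595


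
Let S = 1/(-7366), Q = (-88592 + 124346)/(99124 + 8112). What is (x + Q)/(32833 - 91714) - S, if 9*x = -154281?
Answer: 5080044879176/17441296514721 ≈ 0.29127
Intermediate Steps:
x = -51427/3 (x = (1/9)*(-154281) = -51427/3 ≈ -17142.)
Q = 17877/53618 (Q = 35754/107236 = 35754*(1/107236) = 17877/53618 ≈ 0.33341)
S = -1/7366 ≈ -0.00013576
(x + Q)/(32833 - 91714) - S = (-51427/3 + 17877/53618)/(32833 - 91714) - 1*(-1/7366) = -2757359255/160854/(-58881) + 1/7366 = -2757359255/160854*(-1/58881) + 1/7366 = 2757359255/9471244374 + 1/7366 = 5080044879176/17441296514721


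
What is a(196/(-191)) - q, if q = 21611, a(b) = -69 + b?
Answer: -4141076/191 ≈ -21681.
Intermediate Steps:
a(196/(-191)) - q = (-69 + 196/(-191)) - 1*21611 = (-69 + 196*(-1/191)) - 21611 = (-69 - 196/191) - 21611 = -13375/191 - 21611 = -4141076/191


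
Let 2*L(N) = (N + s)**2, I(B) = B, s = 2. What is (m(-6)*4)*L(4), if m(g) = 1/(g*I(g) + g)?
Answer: 12/5 ≈ 2.4000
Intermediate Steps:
L(N) = (2 + N)**2/2 (L(N) = (N + 2)**2/2 = (2 + N)**2/2)
m(g) = 1/(g + g**2) (m(g) = 1/(g*g + g) = 1/(g**2 + g) = 1/(g + g**2))
(m(-6)*4)*L(4) = ((1/((-6)*(1 - 6)))*4)*((2 + 4)**2/2) = (-1/6/(-5)*4)*((1/2)*6**2) = (-1/6*(-1/5)*4)*((1/2)*36) = ((1/30)*4)*18 = (2/15)*18 = 12/5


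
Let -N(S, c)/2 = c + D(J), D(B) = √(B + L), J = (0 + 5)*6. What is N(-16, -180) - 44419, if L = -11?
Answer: -44059 - 2*√19 ≈ -44068.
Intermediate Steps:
J = 30 (J = 5*6 = 30)
D(B) = √(-11 + B) (D(B) = √(B - 11) = √(-11 + B))
N(S, c) = -2*c - 2*√19 (N(S, c) = -2*(c + √(-11 + 30)) = -2*(c + √19) = -2*c - 2*√19)
N(-16, -180) - 44419 = (-2*(-180) - 2*√19) - 44419 = (360 - 2*√19) - 44419 = -44059 - 2*√19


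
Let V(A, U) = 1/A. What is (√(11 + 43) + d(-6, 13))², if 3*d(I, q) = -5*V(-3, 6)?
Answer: 4399/81 + 10*√6/3 ≈ 62.474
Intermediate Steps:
d(I, q) = 5/9 (d(I, q) = (-5/(-3))/3 = (-5*(-⅓))/3 = (⅓)*(5/3) = 5/9)
(√(11 + 43) + d(-6, 13))² = (√(11 + 43) + 5/9)² = (√54 + 5/9)² = (3*√6 + 5/9)² = (5/9 + 3*√6)²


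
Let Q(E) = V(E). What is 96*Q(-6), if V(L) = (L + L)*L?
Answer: 6912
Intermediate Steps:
V(L) = 2*L² (V(L) = (2*L)*L = 2*L²)
Q(E) = 2*E²
96*Q(-6) = 96*(2*(-6)²) = 96*(2*36) = 96*72 = 6912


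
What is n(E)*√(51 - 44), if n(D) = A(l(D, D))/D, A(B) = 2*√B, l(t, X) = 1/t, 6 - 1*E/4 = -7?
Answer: √91/676 ≈ 0.014112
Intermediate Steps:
E = 52 (E = 24 - 4*(-7) = 24 + 28 = 52)
n(D) = 2*√(1/D)/D (n(D) = (2*√(1/D))/D = 2*√(1/D)/D)
n(E)*√(51 - 44) = (2*√(1/52)/52)*√(51 - 44) = (2*(1/52)*√(1/52))*√7 = (2*(1/52)*(√13/26))*√7 = (√13/676)*√7 = √91/676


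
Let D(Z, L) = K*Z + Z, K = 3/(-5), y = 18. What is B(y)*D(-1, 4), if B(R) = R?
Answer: -36/5 ≈ -7.2000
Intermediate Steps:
K = -⅗ (K = 3*(-⅕) = -⅗ ≈ -0.60000)
D(Z, L) = 2*Z/5 (D(Z, L) = -3*Z/5 + Z = 2*Z/5)
B(y)*D(-1, 4) = 18*((⅖)*(-1)) = 18*(-⅖) = -36/5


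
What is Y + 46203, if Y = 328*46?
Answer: 61291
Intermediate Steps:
Y = 15088
Y + 46203 = 15088 + 46203 = 61291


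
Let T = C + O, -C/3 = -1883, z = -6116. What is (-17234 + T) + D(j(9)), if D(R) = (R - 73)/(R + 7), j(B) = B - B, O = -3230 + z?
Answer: -146590/7 ≈ -20941.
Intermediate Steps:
O = -9346 (O = -3230 - 6116 = -9346)
C = 5649 (C = -3*(-1883) = 5649)
j(B) = 0
D(R) = (-73 + R)/(7 + R)
T = -3697 (T = 5649 - 9346 = -3697)
(-17234 + T) + D(j(9)) = (-17234 - 3697) + (-73 + 0)/(7 + 0) = -20931 - 73/7 = -146590/7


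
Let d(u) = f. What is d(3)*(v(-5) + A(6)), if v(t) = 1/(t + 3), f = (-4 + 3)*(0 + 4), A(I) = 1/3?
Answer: 2/3 ≈ 0.66667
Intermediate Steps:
A(I) = 1/3
f = -4 (f = -1*4 = -4)
v(t) = 1/(3 + t)
d(u) = -4
d(3)*(v(-5) + A(6)) = -4*(1/(3 - 5) + 1/3) = -4*(1/(-2) + 1/3) = -4*(-1/2 + 1/3) = -4*(-1/6) = 2/3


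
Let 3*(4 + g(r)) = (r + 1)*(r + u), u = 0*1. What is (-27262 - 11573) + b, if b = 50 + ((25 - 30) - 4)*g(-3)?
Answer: -38767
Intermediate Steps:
u = 0
g(r) = -4 + r*(1 + r)/3 (g(r) = -4 + ((r + 1)*(r + 0))/3 = -4 + ((1 + r)*r)/3 = -4 + (r*(1 + r))/3 = -4 + r*(1 + r)/3)
b = 68 (b = 50 + ((25 - 30) - 4)*(-4 + (⅓)*(-3) + (⅓)*(-3)²) = 50 + (-5 - 4)*(-4 - 1 + (⅓)*9) = 50 - 9*(-4 - 1 + 3) = 50 - 9*(-2) = 50 + 18 = 68)
(-27262 - 11573) + b = (-27262 - 11573) + 68 = -38835 + 68 = -38767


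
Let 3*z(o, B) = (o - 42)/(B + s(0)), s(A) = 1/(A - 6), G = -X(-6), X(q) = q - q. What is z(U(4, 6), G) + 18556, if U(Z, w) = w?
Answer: 18628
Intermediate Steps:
X(q) = 0
G = 0 (G = -1*0 = 0)
s(A) = 1/(-6 + A)
z(o, B) = (-42 + o)/(3*(-1/6 + B)) (z(o, B) = ((o - 42)/(B + 1/(-6 + 0)))/3 = ((-42 + o)/(B + 1/(-6)))/3 = ((-42 + o)/(B - 1/6))/3 = ((-42 + o)/(-1/6 + B))/3 = (-42 + o)/(3*(-1/6 + B)))
z(U(4, 6), G) + 18556 = 2*(-42 + 6)/(-1 + 6*0) + 18556 = 2*(-36)/(-1 + 0) + 18556 = 2*(-36)/(-1) + 18556 = 2*(-1)*(-36) + 18556 = 72 + 18556 = 18628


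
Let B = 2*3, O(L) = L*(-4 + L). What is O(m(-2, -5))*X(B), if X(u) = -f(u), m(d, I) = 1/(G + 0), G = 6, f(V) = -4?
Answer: -23/9 ≈ -2.5556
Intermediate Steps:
m(d, I) = 1/6 (m(d, I) = 1/(6 + 0) = 1/6)
B = 6
X(u) = 4 (X(u) = -1*(-4) = 4)
O(m(-2, -5))*X(B) = ((-4 + 1/6)/6)*4 = ((1/6)*(-23/6))*4 = -23/36*4 = -23/9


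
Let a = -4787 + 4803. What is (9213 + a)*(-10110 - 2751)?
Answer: -118694169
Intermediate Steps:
a = 16
(9213 + a)*(-10110 - 2751) = (9213 + 16)*(-10110 - 2751) = 9229*(-12861) = -118694169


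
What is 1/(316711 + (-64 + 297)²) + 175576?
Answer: 65138696001/371000 ≈ 1.7558e+5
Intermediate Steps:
1/(316711 + (-64 + 297)²) + 175576 = 1/(316711 + 233²) + 175576 = 1/(316711 + 54289) + 175576 = 1/371000 + 175576 = 65138696001/371000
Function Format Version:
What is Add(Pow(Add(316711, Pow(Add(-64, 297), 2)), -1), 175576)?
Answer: Rational(65138696001, 371000) ≈ 1.7558e+5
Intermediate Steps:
Add(Pow(Add(316711, Pow(Add(-64, 297), 2)), -1), 175576) = Add(Pow(Add(316711, Pow(233, 2)), -1), 175576) = Add(Pow(Add(316711, 54289), -1), 175576) = Add(Pow(371000, -1), 175576) = Add(Rational(1, 371000), 175576) = Rational(65138696001, 371000)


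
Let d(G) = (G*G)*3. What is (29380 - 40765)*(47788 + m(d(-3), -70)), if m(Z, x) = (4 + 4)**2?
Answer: -544795020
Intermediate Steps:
d(G) = 3*G**2 (d(G) = G**2*3 = 3*G**2)
m(Z, x) = 64 (m(Z, x) = 8**2 = 64)
(29380 - 40765)*(47788 + m(d(-3), -70)) = (29380 - 40765)*(47788 + 64) = -11385*47852 = -544795020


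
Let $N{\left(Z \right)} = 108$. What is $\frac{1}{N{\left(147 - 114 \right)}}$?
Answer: $\frac{1}{108} \approx 0.0092593$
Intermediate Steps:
$\frac{1}{N{\left(147 - 114 \right)}} = \frac{1}{108}$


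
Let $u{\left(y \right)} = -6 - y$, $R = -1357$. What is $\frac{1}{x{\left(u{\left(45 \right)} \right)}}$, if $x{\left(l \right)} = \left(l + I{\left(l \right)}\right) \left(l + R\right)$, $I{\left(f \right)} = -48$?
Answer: $\frac{1}{139392} \approx 7.174 \cdot 10^{-6}$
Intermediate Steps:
$x{\left(l \right)} = \left(-1357 + l\right) \left(-48 + l\right)$ ($x{\left(l \right)} = \left(l - 48\right) \left(l - 1357\right) = \left(-48 + l\right) \left(-1357 + l\right) = \left(-1357 + l\right) \left(-48 + l\right)$)
$\frac{1}{x{\left(u{\left(45 \right)} \right)}} = \frac{1}{65136 + \left(-6 - 45\right)^{2} - 1405 \left(-6 - 45\right)} = \frac{1}{65136 + \left(-51\right)^{2} - -71655} = \frac{1}{65136 + 2601 + 71655} = \frac{1}{139392}$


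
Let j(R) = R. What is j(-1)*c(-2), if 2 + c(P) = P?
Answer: 4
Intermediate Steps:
c(P) = -2 + P
j(-1)*c(-2) = -(-2 - 2) = -1*(-4) = 4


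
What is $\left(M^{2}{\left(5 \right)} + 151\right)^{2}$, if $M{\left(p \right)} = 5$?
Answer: $30976$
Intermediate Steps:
$\left(M^{2}{\left(5 \right)} + 151\right)^{2} = \left(5^{2} + 151\right)^{2} = \left(25 + 151\right)^{2} = 176^{2} = 30976$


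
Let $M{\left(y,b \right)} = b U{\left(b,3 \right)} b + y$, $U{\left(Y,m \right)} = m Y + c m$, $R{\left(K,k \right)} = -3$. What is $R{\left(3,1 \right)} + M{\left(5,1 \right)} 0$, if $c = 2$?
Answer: $-3$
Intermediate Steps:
$U{\left(Y,m \right)} = 2 m + Y m$ ($U{\left(Y,m \right)} = m Y + 2 m = Y m + 2 m = 2 m + Y m$)
$M{\left(y,b \right)} = y + b^{2} \left(6 + 3 b\right)$ ($M{\left(y,b \right)} = b 3 \left(2 + b\right) b + y = b \left(6 + 3 b\right) b + y = b b \left(6 + 3 b\right) + y = b^{2} \left(6 + 3 b\right) + y = y + b^{2} \left(6 + 3 b\right)$)
$R{\left(3,1 \right)} + M{\left(5,1 \right)} 0 = -3 + \left(5 + 3 \cdot 1^{2} \left(2 + 1\right)\right) 0 = -3 + \left(5 + 3 \cdot 1 \cdot 3\right) 0 = -3 + \left(5 + 9\right) 0 = -3 + 14 \cdot 0 = -3 + 0 = -3$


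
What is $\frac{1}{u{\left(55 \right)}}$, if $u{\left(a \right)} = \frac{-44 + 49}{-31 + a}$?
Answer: $\frac{24}{5} \approx 4.8$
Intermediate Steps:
$u{\left(a \right)} = \frac{5}{-31 + a}$
$\frac{1}{u{\left(55 \right)}} = \frac{1}{5 \frac{1}{-31 + 55}} = \frac{1}{5 \cdot \frac{1}{24}} = \frac{1}{\frac{5}{24}} = \frac{24}{5}$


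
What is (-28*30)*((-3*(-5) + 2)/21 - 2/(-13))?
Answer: -10520/13 ≈ -809.23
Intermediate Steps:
(-28*30)*((-3*(-5) + 2)/21 - 2/(-13)) = -840*((15 + 2)*(1/21) - 2*(-1/13)) = -840*(17*(1/21) + 2/13) = -840*(17/21 + 2/13) = -840*263/273 = -10520/13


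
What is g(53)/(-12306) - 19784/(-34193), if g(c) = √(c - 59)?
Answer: 19784/34193 - I*√6/12306 ≈ 0.5786 - 0.00019905*I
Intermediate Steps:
g(c) = √(-59 + c)
g(53)/(-12306) - 19784/(-34193) = √(-59 + 53)/(-12306) - 19784/(-34193) = √(-6)*(-1/12306) - 19784*(-1/34193) = (I*√6)*(-1/12306) + 19784/34193 = -I*√6/12306 + 19784/34193 = 19784/34193 - I*√6/12306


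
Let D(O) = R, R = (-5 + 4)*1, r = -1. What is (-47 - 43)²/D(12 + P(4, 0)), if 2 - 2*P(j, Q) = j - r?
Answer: -8100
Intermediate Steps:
P(j, Q) = ½ - j/2 (P(j, Q) = 1 - (j - 1*(-1))/2 = 1 - (j + 1)/2 = 1 - (1 + j)/2 = 1 + (-½ - j/2) = ½ - j/2)
R = -1 (R = -1*1 = -1)
D(O) = -1
(-47 - 43)²/D(12 + P(4, 0)) = (-47 - 43)²/(-1) = (-90)²*(-1) = 8100*(-1) = -8100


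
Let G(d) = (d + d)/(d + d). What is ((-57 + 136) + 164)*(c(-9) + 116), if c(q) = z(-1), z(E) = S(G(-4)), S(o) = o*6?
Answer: 29646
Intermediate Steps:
G(d) = 1 (G(d) = (2*d)/((2*d)) = (2*d)*(1/(2*d)) = 1)
S(o) = 6*o
z(E) = 6 (z(E) = 6*1 = 6)
c(q) = 6
((-57 + 136) + 164)*(c(-9) + 116) = ((-57 + 136) + 164)*(6 + 116) = (79 + 164)*122 = 243*122 = 29646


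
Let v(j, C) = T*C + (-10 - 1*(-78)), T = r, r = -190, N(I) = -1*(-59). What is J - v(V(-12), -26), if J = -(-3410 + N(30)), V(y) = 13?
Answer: -1657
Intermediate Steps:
N(I) = 59
T = -190
v(j, C) = 68 - 190*C (v(j, C) = -190*C + (-10 - 1*(-78)) = -190*C + (-10 + 78) = -190*C + 68 = 68 - 190*C)
J = 3351 (J = -(-3410 + 59) = -1*(-3351) = 3351)
J - v(V(-12), -26) = 3351 - (68 - 190*(-26)) = 3351 - (68 + 4940) = 3351 - 1*5008 = 3351 - 5008 = -1657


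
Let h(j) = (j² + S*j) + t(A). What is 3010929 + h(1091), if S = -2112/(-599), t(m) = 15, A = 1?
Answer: 2518837967/599 ≈ 4.2051e+6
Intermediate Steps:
S = 2112/599 (S = -2112*(-1/599) = 2112/599 ≈ 3.5259)
h(j) = 15 + j² + 2112*j/599 (h(j) = (j² + 2112*j/599) + 15 = 15 + j² + 2112*j/599)
3010929 + h(1091) = 3010929 + (15 + 1091² + (2112/599)*1091) = 3010929 + (15 + 1190281 + 2304192/599) = 3010929 + 715291496/599 = 2518837967/599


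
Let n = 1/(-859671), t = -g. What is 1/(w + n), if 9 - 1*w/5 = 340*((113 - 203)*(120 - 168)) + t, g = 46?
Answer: -859671/6313187414476 ≈ -1.3617e-7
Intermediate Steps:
t = -46 (t = -1*46 = -46)
n = -1/859671 ≈ -1.1632e-6
w = -7343725 (w = 45 - 5*(340*((113 - 203)*(120 - 168)) - 46) = 45 - 5*(340*(-90*(-48)) - 46) = 45 - 5*(340*4320 - 46) = 45 - 5*(1468800 - 46) = 45 - 5*1468754 = 45 - 7343770 = -7343725)
1/(w + n) = 1/(-7343725 - 1/859671) = 1/(-6313187414476/859671) = -859671/6313187414476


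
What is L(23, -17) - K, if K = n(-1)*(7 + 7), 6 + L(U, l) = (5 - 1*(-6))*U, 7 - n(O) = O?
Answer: 135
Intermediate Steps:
n(O) = 7 - O
L(U, l) = -6 + 11*U (L(U, l) = -6 + (5 - 1*(-6))*U = -6 + (5 + 6)*U = -6 + 11*U)
K = 112 (K = (7 - 1*(-1))*(7 + 7) = (7 + 1)*14 = 8*14 = 112)
L(23, -17) - K = (-6 + 11*23) - 1*112 = (-6 + 253) - 112 = 247 - 112 = 135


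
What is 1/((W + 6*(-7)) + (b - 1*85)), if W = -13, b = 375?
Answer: 1/235 ≈ 0.0042553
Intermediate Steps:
1/((W + 6*(-7)) + (b - 1*85)) = 1/((-13 + 6*(-7)) + (375 - 1*85)) = 1/((-13 - 42) + (375 - 85)) = 1/(-55 + 290) = 1/235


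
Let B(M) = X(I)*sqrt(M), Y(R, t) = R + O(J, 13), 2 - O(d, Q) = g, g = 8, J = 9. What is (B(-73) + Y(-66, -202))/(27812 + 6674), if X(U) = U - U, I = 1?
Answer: -36/17243 ≈ -0.0020878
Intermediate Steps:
O(d, Q) = -6 (O(d, Q) = 2 - 1*8 = 2 - 8 = -6)
X(U) = 0
Y(R, t) = -6 + R (Y(R, t) = R - 6 = -6 + R)
B(M) = 0 (B(M) = 0*sqrt(M) = 0)
(B(-73) + Y(-66, -202))/(27812 + 6674) = (0 + (-6 - 66))/(27812 + 6674) = (0 - 72)/34486 = -72*1/34486 = -36/17243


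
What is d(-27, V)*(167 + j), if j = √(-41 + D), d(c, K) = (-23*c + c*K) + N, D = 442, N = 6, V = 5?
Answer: 82164 + 492*√401 ≈ 92016.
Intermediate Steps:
d(c, K) = 6 - 23*c + K*c (d(c, K) = (-23*c + c*K) + 6 = (-23*c + K*c) + 6 = 6 - 23*c + K*c)
j = √401 (j = √(-41 + 442) = √401 ≈ 20.025)
d(-27, V)*(167 + j) = (6 - 23*(-27) + 5*(-27))*(167 + √401) = (6 + 621 - 135)*(167 + √401) = 492*(167 + √401) = 82164 + 492*√401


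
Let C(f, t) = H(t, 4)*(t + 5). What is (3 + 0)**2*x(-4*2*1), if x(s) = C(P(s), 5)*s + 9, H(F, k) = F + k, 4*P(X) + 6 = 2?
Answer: -6399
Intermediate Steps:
P(X) = -1 (P(X) = -3/2 + (1/4)*2 = -3/2 + 1/2 = -1)
C(f, t) = (4 + t)*(5 + t) (C(f, t) = (t + 4)*(t + 5) = (4 + t)*(5 + t))
x(s) = 9 + 90*s (x(s) = ((4 + 5)*(5 + 5))*s + 9 = (9*10)*s + 9 = 90*s + 9 = 9 + 90*s)
(3 + 0)**2*x(-4*2*1) = (3 + 0)**2*(9 + 90*(-4*2*1)) = 3**2*(9 + 90*(-8*1)) = 9*(9 + 90*(-8)) = 9*(9 - 720) = 9*(-711) = -6399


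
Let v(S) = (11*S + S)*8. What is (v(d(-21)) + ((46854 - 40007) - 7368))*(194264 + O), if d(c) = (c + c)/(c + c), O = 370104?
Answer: -239856400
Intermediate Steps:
d(c) = 1 (d(c) = (2*c)/((2*c)) = (2*c)*(1/(2*c)) = 1)
v(S) = 96*S (v(S) = (12*S)*8 = 96*S)
(v(d(-21)) + ((46854 - 40007) - 7368))*(194264 + O) = (96*1 + ((46854 - 40007) - 7368))*(194264 + 370104) = (96 + (6847 - 7368))*564368 = (96 - 521)*564368 = -425*564368 = -239856400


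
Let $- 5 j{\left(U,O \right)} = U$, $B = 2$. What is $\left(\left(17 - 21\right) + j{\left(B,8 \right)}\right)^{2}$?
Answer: $\frac{484}{25} \approx 19.36$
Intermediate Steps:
$j{\left(U,O \right)} = - \frac{U}{5}$
$\left(\left(17 - 21\right) + j{\left(B,8 \right)}\right)^{2} = \left(\left(17 - 21\right) - \frac{2}{5}\right)^{2} = \left(-4 - \frac{2}{5}\right)^{2} = \left(- \frac{22}{5}\right)^{2} = \frac{484}{25}$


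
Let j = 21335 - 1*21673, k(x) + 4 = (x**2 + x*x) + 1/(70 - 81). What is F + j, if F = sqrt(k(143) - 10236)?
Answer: -338 + sqrt(3709607)/11 ≈ -162.91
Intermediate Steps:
k(x) = -45/11 + 2*x**2 (k(x) = -4 + ((x**2 + x*x) + 1/(70 - 81)) = -4 + ((x**2 + x**2) + 1/(-11)) = -4 + (2*x**2 - 1/11) = -4 + (-1/11 + 2*x**2) = -45/11 + 2*x**2)
j = -338 (j = 21335 - 21673 = -338)
F = sqrt(3709607)/11 (F = sqrt((-45/11 + 2*143**2) - 10236) = sqrt((-45/11 + 2*20449) - 10236) = sqrt((-45/11 + 40898) - 10236) = sqrt(449833/11 - 10236) = sqrt(337237/11) = sqrt(3709607)/11 ≈ 175.09)
F + j = sqrt(3709607)/11 - 338 = -338 + sqrt(3709607)/11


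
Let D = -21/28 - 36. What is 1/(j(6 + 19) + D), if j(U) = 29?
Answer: -4/31 ≈ -0.12903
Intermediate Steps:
D = -147/4 (D = (1/28)*(-21) - 36 = -3/4 - 36 = -147/4 ≈ -36.750)
1/(j(6 + 19) + D) = 1/(29 - 147/4) = 1/(-31/4) = -4/31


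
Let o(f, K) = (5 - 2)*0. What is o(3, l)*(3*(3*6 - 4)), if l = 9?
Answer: 0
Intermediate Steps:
o(f, K) = 0 (o(f, K) = 3*0 = 0)
o(3, l)*(3*(3*6 - 4)) = 0*(3*(3*6 - 4)) = 0*(3*(18 - 4)) = 0*(3*14) = 0*42 = 0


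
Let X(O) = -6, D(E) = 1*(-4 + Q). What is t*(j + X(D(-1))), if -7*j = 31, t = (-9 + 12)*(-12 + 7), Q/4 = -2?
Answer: 1095/7 ≈ 156.43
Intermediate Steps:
Q = -8 (Q = 4*(-2) = -8)
D(E) = -12 (D(E) = 1*(-4 - 8) = 1*(-12) = -12)
t = -15 (t = 3*(-5) = -15)
j = -31/7 (j = -1/7*31 = -31/7 ≈ -4.4286)
t*(j + X(D(-1))) = -15*(-31/7 - 6) = -15*(-73/7) = 1095/7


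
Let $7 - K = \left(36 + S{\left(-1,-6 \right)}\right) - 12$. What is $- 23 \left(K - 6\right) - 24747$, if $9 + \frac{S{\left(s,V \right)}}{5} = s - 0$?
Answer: $-25368$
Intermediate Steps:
$S{\left(s,V \right)} = -45 + 5 s$ ($S{\left(s,V \right)} = -45 + 5 \left(s - 0\right) = -45 + 5 \left(s + 0\right) = -45 + 5 s$)
$K = 33$ ($K = 7 - \left(\left(36 + \left(-45 + 5 \left(-1\right)\right)\right) - 12\right) = 7 - \left(\left(36 - 50\right) - 12\right) = 7 - \left(-14 - 12\right) = 7 - -26 = 7 + 26 = 33$)
$- 23 \left(K - 6\right) - 24747 = - 23 \left(33 - 6\right) - 24747 = \left(-23\right) 27 - 24747 = -621 - 24747 = -25368$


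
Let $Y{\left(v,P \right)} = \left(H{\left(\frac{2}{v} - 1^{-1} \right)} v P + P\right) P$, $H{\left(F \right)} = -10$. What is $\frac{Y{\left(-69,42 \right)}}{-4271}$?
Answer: $- \frac{1218924}{4271} \approx -285.4$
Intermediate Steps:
$Y{\left(v,P \right)} = P \left(P - 10 P v\right)$ ($Y{\left(v,P \right)} = \left(- 10 v P + P\right) P = \left(- 10 P v + P\right) P = \left(P - 10 P v\right) P = P \left(P - 10 P v\right)$)
$\frac{Y{\left(-69,42 \right)}}{-4271} = \frac{42^{2} \left(1 - -690\right)}{-4271} = 1764 \left(1 + 690\right) \left(- \frac{1}{4271}\right) = 1764 \cdot 691 \left(- \frac{1}{4271}\right) = 1218924 \left(- \frac{1}{4271}\right) = - \frac{1218924}{4271}$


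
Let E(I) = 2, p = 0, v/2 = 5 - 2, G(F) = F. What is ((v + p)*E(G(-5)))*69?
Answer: 828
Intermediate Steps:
v = 6 (v = 2*(5 - 2) = 2*3 = 6)
((v + p)*E(G(-5)))*69 = ((6 + 0)*2)*69 = (6*2)*69 = 12*69 = 828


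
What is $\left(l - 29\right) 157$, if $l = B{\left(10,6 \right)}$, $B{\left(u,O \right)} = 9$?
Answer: $-3140$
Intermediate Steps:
$l = 9$
$\left(l - 29\right) 157 = \left(9 - 29\right) 157 = \left(-20\right) 157 = -3140$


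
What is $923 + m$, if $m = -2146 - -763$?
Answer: $-460$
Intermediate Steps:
$m = -1383$ ($m = -2146 + 763 = -1383$)
$923 + m = 923 - 1383 = -460$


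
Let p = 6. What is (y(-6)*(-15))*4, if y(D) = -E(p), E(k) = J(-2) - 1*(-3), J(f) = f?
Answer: 60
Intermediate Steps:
E(k) = 1 (E(k) = -2 - 1*(-3) = -2 + 3 = 1)
y(D) = -1 (y(D) = -1*1 = -1)
(y(-6)*(-15))*4 = -1*(-15)*4 = 15*4 = 60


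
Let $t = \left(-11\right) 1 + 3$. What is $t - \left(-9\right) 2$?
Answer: $10$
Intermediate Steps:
$t = -8$ ($t = -11 + 3 = -8$)
$t - \left(-9\right) 2 = -8 - \left(-9\right) 2 = -8 - -18 = -8 + 18 = 10$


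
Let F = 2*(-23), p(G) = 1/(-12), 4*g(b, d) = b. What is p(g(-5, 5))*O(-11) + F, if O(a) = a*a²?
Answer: 779/12 ≈ 64.917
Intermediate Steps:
g(b, d) = b/4
p(G) = -1/12
O(a) = a³
F = -46
p(g(-5, 5))*O(-11) + F = -1/12*(-11)³ - 46 = -1/12*(-1331) - 46 = 1331/12 - 46 = 779/12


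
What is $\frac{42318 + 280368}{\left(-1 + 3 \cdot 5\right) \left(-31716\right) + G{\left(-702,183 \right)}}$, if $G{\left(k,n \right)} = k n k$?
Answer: $\frac{17927}{4985506} \approx 0.0035958$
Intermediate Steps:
$G{\left(k,n \right)} = n k^{2}$
$\frac{42318 + 280368}{\left(-1 + 3 \cdot 5\right) \left(-31716\right) + G{\left(-702,183 \right)}} = \frac{42318 + 280368}{\left(-1 + 3 \cdot 5\right) \left(-31716\right) + 183 \left(-702\right)^{2}} = \frac{322686}{\left(-1 + 15\right) \left(-31716\right) + 183 \cdot 492804} = \frac{322686}{14 \left(-31716\right) + 90183132} = \frac{322686}{-444024 + 90183132} = \frac{322686}{89739108} = 322686 \cdot \frac{1}{89739108} = \frac{17927}{4985506}$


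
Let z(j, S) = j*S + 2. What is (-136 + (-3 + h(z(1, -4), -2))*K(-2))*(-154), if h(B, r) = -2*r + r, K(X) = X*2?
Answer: 20328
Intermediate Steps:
K(X) = 2*X
z(j, S) = 2 + S*j (z(j, S) = S*j + 2 = 2 + S*j)
h(B, r) = -r
(-136 + (-3 + h(z(1, -4), -2))*K(-2))*(-154) = (-136 + (-3 - 1*(-2))*(2*(-2)))*(-154) = (-136 + (-3 + 2)*(-4))*(-154) = (-136 - 1*(-4))*(-154) = (-136 + 4)*(-154) = -132*(-154) = 20328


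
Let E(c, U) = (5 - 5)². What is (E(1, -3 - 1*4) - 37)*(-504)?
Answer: 18648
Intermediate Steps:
E(c, U) = 0 (E(c, U) = 0² = 0)
(E(1, -3 - 1*4) - 37)*(-504) = (0 - 37)*(-504) = -37*(-504) = 18648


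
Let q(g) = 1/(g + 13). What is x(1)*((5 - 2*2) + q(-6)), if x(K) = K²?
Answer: 8/7 ≈ 1.1429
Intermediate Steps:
q(g) = 1/(13 + g)
x(1)*((5 - 2*2) + q(-6)) = 1²*((5 - 2*2) + 1/(13 - 6)) = 1*((5 - 4) + 1/7) = 1*(1 + ⅐) = 1*(8/7) = 8/7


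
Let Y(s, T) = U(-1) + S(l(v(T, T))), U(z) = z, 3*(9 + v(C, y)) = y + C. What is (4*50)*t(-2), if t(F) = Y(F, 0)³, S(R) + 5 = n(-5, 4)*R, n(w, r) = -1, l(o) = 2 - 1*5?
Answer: -5400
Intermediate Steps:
v(C, y) = -9 + C/3 + y/3 (v(C, y) = -9 + (y + C)/3 = -9 + (C + y)/3 = -9 + (C/3 + y/3) = -9 + C/3 + y/3)
l(o) = -3 (l(o) = 2 - 5 = -3)
S(R) = -5 - R
Y(s, T) = -3 (Y(s, T) = -1 + (-5 - 1*(-3)) = -1 + (-5 + 3) = -1 - 2 = -3)
t(F) = -27 (t(F) = (-3)³ = -27)
(4*50)*t(-2) = (4*50)*(-27) = 200*(-27) = -5400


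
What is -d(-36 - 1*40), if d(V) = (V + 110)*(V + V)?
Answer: 5168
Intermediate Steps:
d(V) = 2*V*(110 + V) (d(V) = (110 + V)*(2*V) = 2*V*(110 + V))
-d(-36 - 1*40) = -2*(-36 - 1*40)*(110 + (-36 - 1*40)) = -2*(-36 - 40)*(110 + (-36 - 40)) = -2*(-76)*(110 - 76) = -2*(-76)*34 = -1*(-5168) = 5168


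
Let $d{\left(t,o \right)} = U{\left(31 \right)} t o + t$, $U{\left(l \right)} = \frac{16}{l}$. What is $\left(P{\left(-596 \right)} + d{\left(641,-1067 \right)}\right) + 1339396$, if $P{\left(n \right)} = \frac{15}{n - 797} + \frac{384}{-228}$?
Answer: $\frac{809835742974}{820477} \approx 9.8703 \cdot 10^{5}$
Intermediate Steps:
$d{\left(t,o \right)} = t + \frac{16 o t}{31}$ ($d{\left(t,o \right)} = \frac{16}{31} t o + t = 16 \cdot \frac{1}{31} t o + t = \frac{16 t}{31} o + t = \frac{16 o t}{31} + t = t + \frac{16 o t}{31}$)
$P{\left(n \right)} = - \frac{32}{19} + \frac{15}{-797 + n}$ ($P{\left(n \right)} = \frac{15}{-797 + n} + 384 \left(- \frac{1}{228}\right) = \frac{15}{-797 + n} - \frac{32}{19} = - \frac{32}{19} + \frac{15}{-797 + n}$)
$\left(P{\left(-596 \right)} + d{\left(641,-1067 \right)}\right) + 1339396 = \left(\frac{25789 - -19072}{19 \left(-797 - 596\right)} + \frac{1}{31} \cdot 641 \left(31 + 16 \left(-1067\right)\right)\right) + 1339396 = \left(\frac{25789 + 19072}{19 \left(-1393\right)} + \frac{1}{31} \cdot 641 \left(31 - 17072\right)\right) + 1339396 = \left(\frac{1}{19} \left(- \frac{1}{1393}\right) 44861 + \frac{1}{31} \cdot 641 \left(-17041\right)\right) + 1339396 = \left(- \frac{44861}{26467} - \frac{10923281}{31}\right) + 1339396 = - \frac{289107868918}{820477} + 1339396 = \frac{809835742974}{820477}$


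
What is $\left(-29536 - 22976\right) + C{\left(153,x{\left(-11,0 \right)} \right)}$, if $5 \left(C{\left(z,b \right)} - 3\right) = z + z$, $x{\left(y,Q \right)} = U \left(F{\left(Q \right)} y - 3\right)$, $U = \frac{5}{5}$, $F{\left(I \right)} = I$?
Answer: $- \frac{262239}{5} \approx -52448.0$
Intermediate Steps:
$U = 1$ ($U = 5 \cdot \frac{1}{5} = 1$)
$x{\left(y,Q \right)} = -3 + Q y$ ($x{\left(y,Q \right)} = 1 \left(Q y - 3\right) = 1 \left(-3 + Q y\right) = -3 + Q y$)
$C{\left(z,b \right)} = 3 + \frac{2 z}{5}$ ($C{\left(z,b \right)} = 3 + \frac{z + z}{5} = 3 + \frac{2 z}{5}$)
$\left(-29536 - 22976\right) + C{\left(153,x{\left(-11,0 \right)} \right)} = \left(-29536 - 22976\right) + \left(3 + \frac{2}{5} \cdot 153\right) = -52512 + \left(3 + \frac{306}{5}\right) = -52512 + \frac{321}{5} = - \frac{262239}{5}$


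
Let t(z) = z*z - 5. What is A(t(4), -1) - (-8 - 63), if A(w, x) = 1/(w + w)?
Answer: 1563/22 ≈ 71.045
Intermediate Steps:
t(z) = -5 + z² (t(z) = z² - 5 = -5 + z²)
A(w, x) = 1/(2*w)
A(t(4), -1) - (-8 - 63) = 1/(2*(-5 + 4²)) - (-8 - 63) = 1/(2*(-5 + 16)) - 1*(-71) = (½)/11 + 71 = (½)*(1/11) + 71 = 1/22 + 71 = 1563/22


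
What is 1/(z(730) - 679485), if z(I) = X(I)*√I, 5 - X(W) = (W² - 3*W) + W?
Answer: 45299/13713813757935 - 35429*√730/13713813757935 ≈ -6.6498e-8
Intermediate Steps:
X(W) = 5 - W² + 2*W (X(W) = 5 - ((W² - 3*W) + W) = 5 - (W² - 2*W) = 5 + (-W² + 2*W) = 5 - W² + 2*W)
z(I) = √I*(5 - I² + 2*I) (z(I) = (5 - I² + 2*I)*√I = √I*(5 - I² + 2*I))
1/(z(730) - 679485) = 1/(√730*(5 - 1*730² + 2*730) - 679485) = 1/(√730*(5 - 1*532900 + 1460) - 679485) = 1/(√730*(5 - 532900 + 1460) - 679485) = 1/(√730*(-531435) - 679485) = 1/(-531435*√730 - 679485) = 1/(-679485 - 531435*√730)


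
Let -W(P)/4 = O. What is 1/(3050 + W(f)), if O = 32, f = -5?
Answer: 1/2922 ≈ 0.00034223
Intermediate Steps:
W(P) = -128 (W(P) = -4*32 = -128)
1/(3050 + W(f)) = 1/(3050 - 128) = 1/2922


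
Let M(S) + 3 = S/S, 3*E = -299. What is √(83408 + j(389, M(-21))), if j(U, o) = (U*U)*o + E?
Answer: I*√1974003/3 ≈ 468.33*I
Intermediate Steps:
E = -299/3 (E = (⅓)*(-299) = -299/3 ≈ -99.667)
M(S) = -2 (M(S) = -3 + S/S = -3 + 1 = -2)
j(U, o) = -299/3 + o*U² (j(U, o) = (U*U)*o - 299/3 = U²*o - 299/3 = o*U² - 299/3 = -299/3 + o*U²)
√(83408 + j(389, M(-21))) = √(83408 + (-299/3 - 2*389²)) = √(83408 + (-299/3 - 2*151321)) = √(83408 + (-299/3 - 302642)) = √(83408 - 908225/3) = √(-658001/3) = I*√1974003/3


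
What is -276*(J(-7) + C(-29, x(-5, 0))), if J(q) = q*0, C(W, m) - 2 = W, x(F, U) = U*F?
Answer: 7452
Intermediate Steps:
x(F, U) = F*U
C(W, m) = 2 + W
J(q) = 0
-276*(J(-7) + C(-29, x(-5, 0))) = -276*(0 + (2 - 29)) = -276*(0 - 27) = -276*(-27) = 7452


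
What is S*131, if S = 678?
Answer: 88818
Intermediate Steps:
S*131 = 678*131 = 88818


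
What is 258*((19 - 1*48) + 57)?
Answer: 7224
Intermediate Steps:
258*((19 - 1*48) + 57) = 258*((19 - 48) + 57) = 258*(-29 + 57) = 258*28 = 7224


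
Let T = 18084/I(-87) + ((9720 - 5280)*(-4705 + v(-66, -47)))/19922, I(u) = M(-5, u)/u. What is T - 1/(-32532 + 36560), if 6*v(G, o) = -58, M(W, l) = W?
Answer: 62914895571459/200614540 ≈ 3.1361e+5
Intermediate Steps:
v(G, o) = -29/3 (v(G, o) = (⅙)*(-58) = -29/3)
I(u) = -5/u
T = 15619388188/49805 (T = 18084/((-5/(-87))) + ((9720 - 5280)*(-4705 - 29/3))/19922 = 18084/((-5*(-1/87))) + (4440*(-14144/3))*(1/19922) = 18084/(5/87) - 20933120*1/19922 = 18084*(87/5) - 10466560/9961 = 1573308/5 - 10466560/9961 = 15619388188/49805 ≈ 3.1361e+5)
T - 1/(-32532 + 36560) = 15619388188/49805 - 1/(-32532 + 36560) = 15619388188/49805 - 1/4028 = 62914895571459/200614540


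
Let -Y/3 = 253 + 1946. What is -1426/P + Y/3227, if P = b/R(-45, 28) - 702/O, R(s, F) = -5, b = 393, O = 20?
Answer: 38516231/3669099 ≈ 10.497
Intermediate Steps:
Y = -6597 (Y = -3*(253 + 1946) = -3*2199 = -6597)
P = -1137/10 (P = 393/(-5) - 702/20 = 393*(-⅕) - 702*1/20 = -393/5 - 351/10 = -1137/10 ≈ -113.70)
-1426/P + Y/3227 = -1426/(-1137/10) - 6597/3227 = -1426*(-10/1137) - 6597*1/3227 = 14260/1137 - 6597/3227 = 38516231/3669099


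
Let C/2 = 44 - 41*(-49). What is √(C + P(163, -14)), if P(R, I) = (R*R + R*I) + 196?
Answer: √28589 ≈ 169.08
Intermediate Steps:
P(R, I) = 196 + R² + I*R (P(R, I) = (R² + I*R) + 196 = 196 + R² + I*R)
C = 4106 (C = 2*(44 - 41*(-49)) = 2*(44 + 2009) = 2*2053 = 4106)
√(C + P(163, -14)) = √(4106 + (196 + 163² - 14*163)) = √(4106 + (196 + 26569 - 2282)) = √(4106 + 24483) = √28589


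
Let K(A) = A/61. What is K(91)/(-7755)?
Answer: -91/473055 ≈ -0.00019237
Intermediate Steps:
K(A) = A/61 (K(A) = A*(1/61) = A/61)
K(91)/(-7755) = ((1/61)*91)/(-7755) = (91/61)*(-1/7755) = -91/473055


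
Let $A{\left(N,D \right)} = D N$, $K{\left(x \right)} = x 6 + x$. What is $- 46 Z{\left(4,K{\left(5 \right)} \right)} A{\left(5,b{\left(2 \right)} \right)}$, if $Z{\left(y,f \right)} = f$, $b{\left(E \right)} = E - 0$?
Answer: $-16100$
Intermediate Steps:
$b{\left(E \right)} = E$ ($b{\left(E \right)} = E + 0 = E$)
$K{\left(x \right)} = 7 x$ ($K{\left(x \right)} = 6 x + x = 7 x$)
$- 46 Z{\left(4,K{\left(5 \right)} \right)} A{\left(5,b{\left(2 \right)} \right)} = - 46 \cdot 7 \cdot 5 \cdot 2 \cdot 5 = \left(-46\right) 35 \cdot 10 = \left(-1610\right) 10 = -16100$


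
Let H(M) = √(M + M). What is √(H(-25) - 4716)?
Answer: √(-4716 + 5*I*√2) ≈ 0.0515 + 68.673*I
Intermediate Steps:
H(M) = √2*√M (H(M) = √(2*M) = √2*√M)
√(H(-25) - 4716) = √(√2*√(-25) - 4716) = √(√2*(5*I) - 4716) = √(5*I*√2 - 4716) = √(-4716 + 5*I*√2)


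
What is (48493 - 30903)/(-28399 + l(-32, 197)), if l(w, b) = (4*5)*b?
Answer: -17590/24459 ≈ -0.71916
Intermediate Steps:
l(w, b) = 20*b
(48493 - 30903)/(-28399 + l(-32, 197)) = (48493 - 30903)/(-28399 + 20*197) = 17590/(-28399 + 3940) = 17590/(-24459) = 17590*(-1/24459) = -17590/24459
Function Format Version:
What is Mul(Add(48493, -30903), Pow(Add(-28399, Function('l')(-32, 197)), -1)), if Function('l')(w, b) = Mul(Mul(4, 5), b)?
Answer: Rational(-17590, 24459) ≈ -0.71916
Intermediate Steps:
Function('l')(w, b) = Mul(20, b)
Mul(Add(48493, -30903), Pow(Add(-28399, Function('l')(-32, 197)), -1)) = Mul(Add(48493, -30903), Pow(Add(-28399, Mul(20, 197)), -1)) = Mul(17590, Pow(Add(-28399, 3940), -1)) = Mul(17590, Pow(-24459, -1)) = Mul(17590, Rational(-1, 24459)) = Rational(-17590, 24459)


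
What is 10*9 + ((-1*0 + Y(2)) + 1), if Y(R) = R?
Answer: 93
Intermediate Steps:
10*9 + ((-1*0 + Y(2)) + 1) = 10*9 + ((-1*0 + 2) + 1) = 90 + ((0 + 2) + 1) = 90 + (2 + 1) = 90 + 3 = 93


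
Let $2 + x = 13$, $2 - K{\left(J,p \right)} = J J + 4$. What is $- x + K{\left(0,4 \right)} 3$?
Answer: $-17$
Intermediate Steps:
$K{\left(J,p \right)} = -2 - J^{2}$ ($K{\left(J,p \right)} = 2 - \left(J J + 4\right) = 2 - \left(J^{2} + 4\right) = 2 - \left(4 + J^{2}\right) = -2 - J^{2}$)
$x = 11$ ($x = -2 + 13 = 11$)
$- x + K{\left(0,4 \right)} 3 = \left(-1\right) 11 + \left(-2 - 0^{2}\right) 3 = -11 + \left(-2 - 0\right) 3 = -11 + \left(-2 + 0\right) 3 = -11 - 6 = -17$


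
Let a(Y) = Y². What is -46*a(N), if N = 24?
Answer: -26496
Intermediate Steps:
-46*a(N) = -46*24² = -46*576 = -26496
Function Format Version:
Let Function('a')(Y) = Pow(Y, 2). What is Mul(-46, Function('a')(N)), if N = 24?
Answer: -26496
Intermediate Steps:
Mul(-46, Function('a')(N)) = Mul(-46, Pow(24, 2)) = Mul(-46, 576) = -26496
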